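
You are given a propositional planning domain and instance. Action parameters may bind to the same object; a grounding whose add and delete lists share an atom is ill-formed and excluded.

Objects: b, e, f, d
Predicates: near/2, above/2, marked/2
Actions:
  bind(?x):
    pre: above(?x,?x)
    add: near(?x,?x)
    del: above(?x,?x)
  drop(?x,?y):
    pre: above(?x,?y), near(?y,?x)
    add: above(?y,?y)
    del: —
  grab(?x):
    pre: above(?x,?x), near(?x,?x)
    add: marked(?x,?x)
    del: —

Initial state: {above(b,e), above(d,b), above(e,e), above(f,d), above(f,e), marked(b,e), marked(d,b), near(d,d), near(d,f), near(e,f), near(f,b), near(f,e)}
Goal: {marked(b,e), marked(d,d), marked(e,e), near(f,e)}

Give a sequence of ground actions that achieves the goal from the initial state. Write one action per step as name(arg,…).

1. bind(e)  →  {above(b,e), above(d,b), above(f,d), above(f,e), marked(b,e), marked(d,b), near(d,d), near(d,f), near(e,e), near(e,f), near(f,b), near(f,e)}
2. drop(f,e)  →  {above(b,e), above(d,b), above(e,e), above(f,d), above(f,e), marked(b,e), marked(d,b), near(d,d), near(d,f), near(e,e), near(e,f), near(f,b), near(f,e)}
3. drop(f,d)  →  {above(b,e), above(d,b), above(d,d), above(e,e), above(f,d), above(f,e), marked(b,e), marked(d,b), near(d,d), near(d,f), near(e,e), near(e,f), near(f,b), near(f,e)}
4. grab(e)  →  {above(b,e), above(d,b), above(d,d), above(e,e), above(f,d), above(f,e), marked(b,e), marked(d,b), marked(e,e), near(d,d), near(d,f), near(e,e), near(e,f), near(f,b), near(f,e)}
5. grab(d)  →  {above(b,e), above(d,b), above(d,d), above(e,e), above(f,d), above(f,e), marked(b,e), marked(d,b), marked(d,d), marked(e,e), near(d,d), near(d,f), near(e,e), near(e,f), near(f,b), near(f,e)}

bind(e); drop(f,e); drop(f,d); grab(e); grab(d)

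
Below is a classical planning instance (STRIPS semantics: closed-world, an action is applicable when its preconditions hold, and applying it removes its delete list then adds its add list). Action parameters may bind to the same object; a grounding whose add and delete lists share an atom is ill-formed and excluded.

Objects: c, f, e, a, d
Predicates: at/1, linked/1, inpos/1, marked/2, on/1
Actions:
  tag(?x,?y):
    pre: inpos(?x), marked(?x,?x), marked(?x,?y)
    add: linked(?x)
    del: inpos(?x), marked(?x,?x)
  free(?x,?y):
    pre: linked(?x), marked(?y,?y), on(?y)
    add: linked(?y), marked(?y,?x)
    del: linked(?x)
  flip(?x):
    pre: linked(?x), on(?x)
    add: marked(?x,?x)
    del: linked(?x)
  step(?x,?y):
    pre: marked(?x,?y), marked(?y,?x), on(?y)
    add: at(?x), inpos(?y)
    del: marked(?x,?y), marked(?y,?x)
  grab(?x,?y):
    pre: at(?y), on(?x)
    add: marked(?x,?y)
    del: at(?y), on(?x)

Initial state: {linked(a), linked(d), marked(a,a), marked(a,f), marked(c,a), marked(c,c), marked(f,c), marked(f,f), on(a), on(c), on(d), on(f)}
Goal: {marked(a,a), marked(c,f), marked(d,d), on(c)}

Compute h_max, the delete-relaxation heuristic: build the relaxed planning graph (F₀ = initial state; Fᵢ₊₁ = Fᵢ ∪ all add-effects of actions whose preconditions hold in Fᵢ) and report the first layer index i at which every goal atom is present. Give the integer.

F0 = init (12 atoms)
F1 = F0 ∪ {at(a), at(c), at(f), inpos(a), inpos(c), inpos(f), linked(c), linked(f), marked(a,d), marked(c,d), marked(d,d), marked(f,a), marked(f,d)}  (25 atoms)
F2 = F1 ∪ {at(d), inpos(d), marked(a,c), marked(c,f), marked(d,a), marked(d,c), marked(d,f)}  (32 atoms)
goal ⊆ F2  ⇒  h_max = 2

2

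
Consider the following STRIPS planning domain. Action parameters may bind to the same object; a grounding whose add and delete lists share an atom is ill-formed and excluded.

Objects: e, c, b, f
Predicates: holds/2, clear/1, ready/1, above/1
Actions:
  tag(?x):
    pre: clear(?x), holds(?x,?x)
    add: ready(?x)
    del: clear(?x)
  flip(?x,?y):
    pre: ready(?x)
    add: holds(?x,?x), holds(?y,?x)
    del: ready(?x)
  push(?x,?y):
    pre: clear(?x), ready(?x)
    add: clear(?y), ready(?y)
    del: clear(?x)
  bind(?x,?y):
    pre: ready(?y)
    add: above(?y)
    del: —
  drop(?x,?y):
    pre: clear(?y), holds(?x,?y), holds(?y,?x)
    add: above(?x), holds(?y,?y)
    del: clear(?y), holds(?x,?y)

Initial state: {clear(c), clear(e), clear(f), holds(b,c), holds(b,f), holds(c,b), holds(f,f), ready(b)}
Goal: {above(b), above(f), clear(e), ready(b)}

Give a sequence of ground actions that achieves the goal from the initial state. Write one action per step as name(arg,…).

1. tag(f)  →  {clear(c), clear(e), holds(b,c), holds(b,f), holds(c,b), holds(f,f), ready(b), ready(f)}
2. bind(e,b)  →  {above(b), clear(c), clear(e), holds(b,c), holds(b,f), holds(c,b), holds(f,f), ready(b), ready(f)}
3. bind(e,f)  →  {above(b), above(f), clear(c), clear(e), holds(b,c), holds(b,f), holds(c,b), holds(f,f), ready(b), ready(f)}

tag(f); bind(e,b); bind(e,f)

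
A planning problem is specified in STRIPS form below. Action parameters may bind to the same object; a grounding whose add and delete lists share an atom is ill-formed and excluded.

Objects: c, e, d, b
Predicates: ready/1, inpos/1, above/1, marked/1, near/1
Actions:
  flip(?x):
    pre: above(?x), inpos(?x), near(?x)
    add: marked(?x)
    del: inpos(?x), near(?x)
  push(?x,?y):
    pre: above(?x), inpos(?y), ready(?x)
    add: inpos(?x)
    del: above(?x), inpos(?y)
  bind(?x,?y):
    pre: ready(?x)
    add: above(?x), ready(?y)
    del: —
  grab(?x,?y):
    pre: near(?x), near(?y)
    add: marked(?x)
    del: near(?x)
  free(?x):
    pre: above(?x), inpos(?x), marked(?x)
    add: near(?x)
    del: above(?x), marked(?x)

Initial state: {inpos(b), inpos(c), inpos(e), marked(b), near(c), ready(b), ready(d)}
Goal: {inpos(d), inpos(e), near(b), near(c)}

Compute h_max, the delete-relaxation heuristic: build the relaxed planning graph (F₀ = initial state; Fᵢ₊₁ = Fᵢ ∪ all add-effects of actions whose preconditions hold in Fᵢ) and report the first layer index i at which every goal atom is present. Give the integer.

2

F0 = init (7 atoms)
F1 = F0 ∪ {above(b), above(d), marked(c), ready(c), ready(e)}  (12 atoms)
F2 = F1 ∪ {above(c), above(e), inpos(d), near(b)}  (16 atoms)
goal ⊆ F2  ⇒  h_max = 2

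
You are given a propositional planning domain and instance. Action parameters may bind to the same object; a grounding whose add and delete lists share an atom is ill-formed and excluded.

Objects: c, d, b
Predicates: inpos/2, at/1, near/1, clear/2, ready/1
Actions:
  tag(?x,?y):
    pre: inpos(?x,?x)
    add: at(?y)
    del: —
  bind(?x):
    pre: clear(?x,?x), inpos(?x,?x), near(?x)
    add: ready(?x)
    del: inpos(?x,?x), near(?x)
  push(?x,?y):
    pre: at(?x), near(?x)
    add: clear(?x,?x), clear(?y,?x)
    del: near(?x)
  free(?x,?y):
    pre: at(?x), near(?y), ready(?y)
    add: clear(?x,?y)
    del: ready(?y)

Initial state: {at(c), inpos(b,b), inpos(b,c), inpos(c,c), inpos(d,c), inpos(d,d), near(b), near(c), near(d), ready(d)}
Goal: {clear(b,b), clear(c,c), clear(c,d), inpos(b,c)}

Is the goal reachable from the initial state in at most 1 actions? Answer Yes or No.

1. tag(c,b)  →  {at(b), at(c), inpos(b,b), inpos(b,c), inpos(c,c), inpos(d,c), inpos(d,d), near(b), near(c), near(d), ready(d)}
2. push(c,c)  →  {at(b), at(c), clear(c,c), inpos(b,b), inpos(b,c), inpos(c,c), inpos(d,c), inpos(d,d), near(b), near(d), ready(d)}
3. push(b,c)  →  {at(b), at(c), clear(b,b), clear(c,b), clear(c,c), inpos(b,b), inpos(b,c), inpos(c,c), inpos(d,c), inpos(d,d), near(d), ready(d)}
4. free(c,d)  →  {at(b), at(c), clear(b,b), clear(c,b), clear(c,c), clear(c,d), inpos(b,b), inpos(b,c), inpos(c,c), inpos(d,c), inpos(d,d), near(d)}
optimal plan length = 4; 4 > 1

No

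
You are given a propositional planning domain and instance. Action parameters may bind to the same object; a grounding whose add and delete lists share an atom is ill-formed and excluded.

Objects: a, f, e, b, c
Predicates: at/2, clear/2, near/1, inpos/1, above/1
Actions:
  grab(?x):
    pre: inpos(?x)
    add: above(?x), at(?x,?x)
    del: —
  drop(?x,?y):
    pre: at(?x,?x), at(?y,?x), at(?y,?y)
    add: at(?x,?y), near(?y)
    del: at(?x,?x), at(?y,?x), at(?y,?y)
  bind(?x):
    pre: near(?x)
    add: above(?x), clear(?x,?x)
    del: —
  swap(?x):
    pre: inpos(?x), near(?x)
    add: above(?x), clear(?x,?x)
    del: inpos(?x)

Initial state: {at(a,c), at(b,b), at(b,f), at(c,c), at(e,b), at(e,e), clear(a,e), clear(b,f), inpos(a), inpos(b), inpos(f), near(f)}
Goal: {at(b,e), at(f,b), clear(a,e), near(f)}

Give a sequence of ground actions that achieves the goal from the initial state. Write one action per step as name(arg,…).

1. grab(f)  →  {above(f), at(a,c), at(b,b), at(b,f), at(c,c), at(e,b), at(e,e), at(f,f), clear(a,e), clear(b,f), inpos(a), inpos(b), inpos(f), near(f)}
2. drop(f,b)  →  {above(f), at(a,c), at(c,c), at(e,b), at(e,e), at(f,b), clear(a,e), clear(b,f), inpos(a), inpos(b), inpos(f), near(b), near(f)}
3. grab(b)  →  {above(b), above(f), at(a,c), at(b,b), at(c,c), at(e,b), at(e,e), at(f,b), clear(a,e), clear(b,f), inpos(a), inpos(b), inpos(f), near(b), near(f)}
4. drop(b,e)  →  {above(b), above(f), at(a,c), at(b,e), at(c,c), at(f,b), clear(a,e), clear(b,f), inpos(a), inpos(b), inpos(f), near(b), near(e), near(f)}

grab(f); drop(f,b); grab(b); drop(b,e)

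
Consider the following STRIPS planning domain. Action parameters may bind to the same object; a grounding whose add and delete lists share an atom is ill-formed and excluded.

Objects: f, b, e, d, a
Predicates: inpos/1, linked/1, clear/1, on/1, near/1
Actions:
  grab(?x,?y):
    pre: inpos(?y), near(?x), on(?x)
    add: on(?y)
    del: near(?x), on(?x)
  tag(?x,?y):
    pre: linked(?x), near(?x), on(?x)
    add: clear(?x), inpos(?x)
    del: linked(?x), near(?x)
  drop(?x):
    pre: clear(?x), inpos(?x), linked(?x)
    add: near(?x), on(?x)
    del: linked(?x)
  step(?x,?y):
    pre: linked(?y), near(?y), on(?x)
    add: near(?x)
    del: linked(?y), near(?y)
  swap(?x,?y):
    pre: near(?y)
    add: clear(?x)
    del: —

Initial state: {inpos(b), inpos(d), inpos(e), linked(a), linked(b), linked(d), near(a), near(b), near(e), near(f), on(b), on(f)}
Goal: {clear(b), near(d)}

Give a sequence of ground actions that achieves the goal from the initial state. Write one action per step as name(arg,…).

grab(f,d); tag(b,f); step(d,a)

1. grab(f,d)  →  {inpos(b), inpos(d), inpos(e), linked(a), linked(b), linked(d), near(a), near(b), near(e), on(b), on(d)}
2. tag(b,f)  →  {clear(b), inpos(b), inpos(d), inpos(e), linked(a), linked(d), near(a), near(e), on(b), on(d)}
3. step(d,a)  →  {clear(b), inpos(b), inpos(d), inpos(e), linked(d), near(d), near(e), on(b), on(d)}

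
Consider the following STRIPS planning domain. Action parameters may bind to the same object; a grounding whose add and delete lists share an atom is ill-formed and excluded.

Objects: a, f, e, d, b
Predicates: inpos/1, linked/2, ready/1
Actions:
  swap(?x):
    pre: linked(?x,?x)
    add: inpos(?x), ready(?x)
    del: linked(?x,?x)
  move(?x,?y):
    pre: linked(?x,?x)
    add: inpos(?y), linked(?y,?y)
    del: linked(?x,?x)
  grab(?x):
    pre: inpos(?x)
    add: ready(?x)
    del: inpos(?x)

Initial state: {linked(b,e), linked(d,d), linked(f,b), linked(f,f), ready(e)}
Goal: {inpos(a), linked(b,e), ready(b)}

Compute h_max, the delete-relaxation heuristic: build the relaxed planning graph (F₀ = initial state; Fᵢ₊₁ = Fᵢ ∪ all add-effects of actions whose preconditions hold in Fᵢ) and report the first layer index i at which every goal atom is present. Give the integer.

F0 = init (5 atoms)
F1 = F0 ∪ {inpos(a), inpos(b), inpos(d), inpos(e), inpos(f), linked(a,a), linked(b,b), linked(e,e), ready(d), ready(f)}  (15 atoms)
F2 = F1 ∪ {ready(a), ready(b)}  (17 atoms)
goal ⊆ F2  ⇒  h_max = 2

2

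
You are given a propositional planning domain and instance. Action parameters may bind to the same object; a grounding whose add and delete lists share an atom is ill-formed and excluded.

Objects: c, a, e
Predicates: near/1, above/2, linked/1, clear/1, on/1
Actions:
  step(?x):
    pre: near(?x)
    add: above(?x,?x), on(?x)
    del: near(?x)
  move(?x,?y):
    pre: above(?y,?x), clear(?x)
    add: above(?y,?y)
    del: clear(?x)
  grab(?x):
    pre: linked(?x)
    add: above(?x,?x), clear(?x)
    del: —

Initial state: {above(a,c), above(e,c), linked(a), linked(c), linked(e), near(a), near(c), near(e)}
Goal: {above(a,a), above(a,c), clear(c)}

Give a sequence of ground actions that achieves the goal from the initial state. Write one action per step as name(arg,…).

1. step(a)  →  {above(a,a), above(a,c), above(e,c), linked(a), linked(c), linked(e), near(c), near(e), on(a)}
2. grab(c)  →  {above(a,a), above(a,c), above(c,c), above(e,c), clear(c), linked(a), linked(c), linked(e), near(c), near(e), on(a)}

step(a); grab(c)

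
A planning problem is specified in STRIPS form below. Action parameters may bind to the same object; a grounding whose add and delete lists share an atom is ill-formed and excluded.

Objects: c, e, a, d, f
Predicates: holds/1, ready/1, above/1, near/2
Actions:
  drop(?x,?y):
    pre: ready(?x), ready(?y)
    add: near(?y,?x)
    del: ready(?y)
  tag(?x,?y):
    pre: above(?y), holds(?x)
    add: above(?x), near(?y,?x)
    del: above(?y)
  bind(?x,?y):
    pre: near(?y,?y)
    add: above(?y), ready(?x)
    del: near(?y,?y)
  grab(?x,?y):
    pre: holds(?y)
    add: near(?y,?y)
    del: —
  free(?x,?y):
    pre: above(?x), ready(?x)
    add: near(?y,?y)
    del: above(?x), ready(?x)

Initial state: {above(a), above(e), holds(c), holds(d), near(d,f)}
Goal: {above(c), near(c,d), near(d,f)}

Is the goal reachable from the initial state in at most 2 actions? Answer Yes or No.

1. tag(c,e)  →  {above(a), above(c), holds(c), holds(d), near(d,f), near(e,c)}
2. tag(d,c)  →  {above(a), above(d), holds(c), holds(d), near(c,d), near(d,f), near(e,c)}
3. tag(c,a)  →  {above(c), above(d), holds(c), holds(d), near(a,c), near(c,d), near(d,f), near(e,c)}
optimal plan length = 3; 3 > 2

No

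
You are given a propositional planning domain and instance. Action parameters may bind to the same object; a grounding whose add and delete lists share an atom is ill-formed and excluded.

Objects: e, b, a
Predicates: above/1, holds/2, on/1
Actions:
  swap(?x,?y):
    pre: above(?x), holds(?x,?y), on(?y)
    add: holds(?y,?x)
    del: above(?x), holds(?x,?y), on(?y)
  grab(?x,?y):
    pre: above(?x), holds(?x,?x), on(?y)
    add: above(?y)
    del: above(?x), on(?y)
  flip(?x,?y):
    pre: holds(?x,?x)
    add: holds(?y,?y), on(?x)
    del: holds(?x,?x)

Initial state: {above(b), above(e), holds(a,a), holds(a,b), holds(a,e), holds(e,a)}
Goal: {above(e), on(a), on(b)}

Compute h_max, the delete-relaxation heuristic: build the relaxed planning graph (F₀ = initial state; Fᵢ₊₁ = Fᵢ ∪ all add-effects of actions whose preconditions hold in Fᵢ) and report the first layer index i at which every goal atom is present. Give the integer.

F0 = init (6 atoms)
F1 = F0 ∪ {holds(b,b), holds(e,e), on(a)}  (9 atoms)
F2 = F1 ∪ {above(a), on(b), on(e)}  (12 atoms)
goal ⊆ F2  ⇒  h_max = 2

2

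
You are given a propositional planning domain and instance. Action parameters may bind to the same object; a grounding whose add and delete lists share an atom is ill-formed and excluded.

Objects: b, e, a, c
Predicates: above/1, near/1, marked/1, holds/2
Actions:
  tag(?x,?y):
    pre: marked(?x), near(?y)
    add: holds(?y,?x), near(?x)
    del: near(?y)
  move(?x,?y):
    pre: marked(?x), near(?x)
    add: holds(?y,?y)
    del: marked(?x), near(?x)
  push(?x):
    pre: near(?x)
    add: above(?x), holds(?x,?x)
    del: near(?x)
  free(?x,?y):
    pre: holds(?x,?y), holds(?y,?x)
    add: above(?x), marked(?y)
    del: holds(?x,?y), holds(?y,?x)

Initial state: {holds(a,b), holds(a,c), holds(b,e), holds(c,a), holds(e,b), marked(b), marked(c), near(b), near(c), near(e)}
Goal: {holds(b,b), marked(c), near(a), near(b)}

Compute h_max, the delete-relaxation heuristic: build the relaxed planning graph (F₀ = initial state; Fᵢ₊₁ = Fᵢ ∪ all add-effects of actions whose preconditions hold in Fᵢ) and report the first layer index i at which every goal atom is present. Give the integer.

2

F0 = init (10 atoms)
F1 = F0 ∪ {above(a), above(b), above(c), above(e), holds(a,a), holds(b,b), holds(b,c), holds(c,b), holds(c,c), holds(e,c), holds(e,e), marked(a), marked(e)}  (23 atoms)
F2 = F1 ∪ {holds(b,a), holds(c,e), holds(e,a), near(a)}  (27 atoms)
goal ⊆ F2  ⇒  h_max = 2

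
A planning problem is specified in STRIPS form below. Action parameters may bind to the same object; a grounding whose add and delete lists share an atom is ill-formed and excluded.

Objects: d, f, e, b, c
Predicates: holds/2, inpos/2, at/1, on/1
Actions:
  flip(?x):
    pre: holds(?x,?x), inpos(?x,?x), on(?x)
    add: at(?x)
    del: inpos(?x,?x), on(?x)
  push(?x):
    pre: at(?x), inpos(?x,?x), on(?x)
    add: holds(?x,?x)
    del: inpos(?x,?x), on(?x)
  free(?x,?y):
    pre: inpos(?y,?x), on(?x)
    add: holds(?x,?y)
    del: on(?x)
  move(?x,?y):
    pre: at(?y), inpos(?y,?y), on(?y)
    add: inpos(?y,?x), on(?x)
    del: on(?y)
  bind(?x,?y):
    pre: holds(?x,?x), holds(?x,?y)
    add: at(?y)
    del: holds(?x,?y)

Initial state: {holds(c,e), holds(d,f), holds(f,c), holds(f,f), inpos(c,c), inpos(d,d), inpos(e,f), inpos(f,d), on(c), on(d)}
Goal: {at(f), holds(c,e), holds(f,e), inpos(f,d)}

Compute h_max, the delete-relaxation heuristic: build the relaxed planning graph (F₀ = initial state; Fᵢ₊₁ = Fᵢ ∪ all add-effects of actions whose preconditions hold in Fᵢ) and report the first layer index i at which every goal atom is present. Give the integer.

3

F0 = init (10 atoms)
F1 = F0 ∪ {at(c), at(f), holds(c,c), holds(d,d)}  (14 atoms)
F2 = F1 ∪ {at(d), at(e), inpos(c,b), inpos(c,d), inpos(c,e), inpos(c,f), on(b), on(e), on(f)}  (23 atoms)
F3 = F2 ∪ {holds(b,c), holds(d,c), holds(e,c), holds(f,e), inpos(d,b), inpos(d,c), inpos(d,e), inpos(d,f)}  (31 atoms)
goal ⊆ F3  ⇒  h_max = 3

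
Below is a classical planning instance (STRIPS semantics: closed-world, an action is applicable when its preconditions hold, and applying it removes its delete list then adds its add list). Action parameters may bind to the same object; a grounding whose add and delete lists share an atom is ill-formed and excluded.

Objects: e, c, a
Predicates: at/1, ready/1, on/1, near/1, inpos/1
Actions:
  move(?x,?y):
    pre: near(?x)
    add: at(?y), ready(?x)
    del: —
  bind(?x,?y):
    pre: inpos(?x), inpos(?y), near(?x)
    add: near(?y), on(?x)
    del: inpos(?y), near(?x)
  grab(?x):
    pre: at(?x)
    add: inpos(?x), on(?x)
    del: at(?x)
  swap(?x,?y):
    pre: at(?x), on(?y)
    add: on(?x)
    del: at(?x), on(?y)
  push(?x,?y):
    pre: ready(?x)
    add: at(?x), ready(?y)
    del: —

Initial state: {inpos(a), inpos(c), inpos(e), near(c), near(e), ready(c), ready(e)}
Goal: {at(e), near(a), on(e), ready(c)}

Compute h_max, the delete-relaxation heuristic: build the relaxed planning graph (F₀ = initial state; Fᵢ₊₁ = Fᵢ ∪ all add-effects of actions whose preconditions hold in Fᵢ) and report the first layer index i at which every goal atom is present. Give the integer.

1

F0 = init (7 atoms)
F1 = F0 ∪ {at(a), at(c), at(e), near(a), on(c), on(e), ready(a)}  (14 atoms)
goal ⊆ F1  ⇒  h_max = 1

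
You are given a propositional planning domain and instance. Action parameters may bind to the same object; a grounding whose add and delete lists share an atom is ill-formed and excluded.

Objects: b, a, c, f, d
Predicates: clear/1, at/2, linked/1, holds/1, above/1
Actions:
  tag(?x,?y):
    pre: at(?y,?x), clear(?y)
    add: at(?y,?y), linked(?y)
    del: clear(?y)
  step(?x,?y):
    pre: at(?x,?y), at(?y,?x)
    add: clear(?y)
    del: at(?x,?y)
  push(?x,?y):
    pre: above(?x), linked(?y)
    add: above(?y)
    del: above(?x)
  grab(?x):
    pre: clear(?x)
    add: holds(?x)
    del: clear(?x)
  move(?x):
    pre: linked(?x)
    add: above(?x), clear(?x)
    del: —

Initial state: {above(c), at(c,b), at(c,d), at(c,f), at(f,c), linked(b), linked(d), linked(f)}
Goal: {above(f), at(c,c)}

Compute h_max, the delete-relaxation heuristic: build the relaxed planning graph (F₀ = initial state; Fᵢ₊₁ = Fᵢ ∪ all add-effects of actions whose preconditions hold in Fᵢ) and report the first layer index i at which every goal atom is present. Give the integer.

2

F0 = init (8 atoms)
F1 = F0 ∪ {above(b), above(d), above(f), clear(b), clear(c), clear(d), clear(f)}  (15 atoms)
F2 = F1 ∪ {at(c,c), at(f,f), holds(b), holds(c), holds(d), holds(f), linked(c)}  (22 atoms)
goal ⊆ F2  ⇒  h_max = 2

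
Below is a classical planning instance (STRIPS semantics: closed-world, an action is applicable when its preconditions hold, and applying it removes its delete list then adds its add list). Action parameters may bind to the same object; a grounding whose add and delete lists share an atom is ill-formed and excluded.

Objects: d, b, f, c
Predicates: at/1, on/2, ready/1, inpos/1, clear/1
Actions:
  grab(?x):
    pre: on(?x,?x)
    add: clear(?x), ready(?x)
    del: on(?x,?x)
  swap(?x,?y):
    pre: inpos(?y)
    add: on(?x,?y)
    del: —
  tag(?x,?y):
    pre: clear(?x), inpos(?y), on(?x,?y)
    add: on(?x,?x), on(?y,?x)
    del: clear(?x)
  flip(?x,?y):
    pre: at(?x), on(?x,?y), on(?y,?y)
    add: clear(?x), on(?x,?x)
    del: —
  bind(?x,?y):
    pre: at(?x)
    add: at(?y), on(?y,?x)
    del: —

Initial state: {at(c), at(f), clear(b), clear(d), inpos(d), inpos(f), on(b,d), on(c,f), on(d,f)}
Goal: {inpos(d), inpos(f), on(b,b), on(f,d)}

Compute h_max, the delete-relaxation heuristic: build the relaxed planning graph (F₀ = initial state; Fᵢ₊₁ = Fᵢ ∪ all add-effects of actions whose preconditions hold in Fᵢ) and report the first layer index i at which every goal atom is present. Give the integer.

1

F0 = init (9 atoms)
F1 = F0 ∪ {at(b), at(d), on(b,b), on(b,c), on(b,f), on(c,c), on(c,d), on(d,b), on(d,c), on(d,d), on(f,c), on(f,d), on(f,f)}  (22 atoms)
goal ⊆ F1  ⇒  h_max = 1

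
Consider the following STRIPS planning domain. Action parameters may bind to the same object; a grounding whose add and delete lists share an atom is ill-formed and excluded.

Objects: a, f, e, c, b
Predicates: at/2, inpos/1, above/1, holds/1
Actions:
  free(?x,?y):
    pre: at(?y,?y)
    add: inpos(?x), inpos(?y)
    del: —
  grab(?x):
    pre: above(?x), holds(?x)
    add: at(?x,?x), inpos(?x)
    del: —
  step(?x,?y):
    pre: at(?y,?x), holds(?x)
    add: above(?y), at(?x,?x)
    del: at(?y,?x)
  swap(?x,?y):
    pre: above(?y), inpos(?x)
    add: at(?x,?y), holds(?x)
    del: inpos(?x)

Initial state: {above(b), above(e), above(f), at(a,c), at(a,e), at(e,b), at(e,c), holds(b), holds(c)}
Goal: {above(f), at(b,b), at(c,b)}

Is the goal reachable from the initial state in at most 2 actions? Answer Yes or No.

No

1. grab(b)  →  {above(b), above(e), above(f), at(a,c), at(a,e), at(b,b), at(e,b), at(e,c), holds(b), holds(c), inpos(b)}
2. free(c,b)  →  {above(b), above(e), above(f), at(a,c), at(a,e), at(b,b), at(e,b), at(e,c), holds(b), holds(c), inpos(b), inpos(c)}
3. swap(c,b)  →  {above(b), above(e), above(f), at(a,c), at(a,e), at(b,b), at(c,b), at(e,b), at(e,c), holds(b), holds(c), inpos(b)}
optimal plan length = 3; 3 > 2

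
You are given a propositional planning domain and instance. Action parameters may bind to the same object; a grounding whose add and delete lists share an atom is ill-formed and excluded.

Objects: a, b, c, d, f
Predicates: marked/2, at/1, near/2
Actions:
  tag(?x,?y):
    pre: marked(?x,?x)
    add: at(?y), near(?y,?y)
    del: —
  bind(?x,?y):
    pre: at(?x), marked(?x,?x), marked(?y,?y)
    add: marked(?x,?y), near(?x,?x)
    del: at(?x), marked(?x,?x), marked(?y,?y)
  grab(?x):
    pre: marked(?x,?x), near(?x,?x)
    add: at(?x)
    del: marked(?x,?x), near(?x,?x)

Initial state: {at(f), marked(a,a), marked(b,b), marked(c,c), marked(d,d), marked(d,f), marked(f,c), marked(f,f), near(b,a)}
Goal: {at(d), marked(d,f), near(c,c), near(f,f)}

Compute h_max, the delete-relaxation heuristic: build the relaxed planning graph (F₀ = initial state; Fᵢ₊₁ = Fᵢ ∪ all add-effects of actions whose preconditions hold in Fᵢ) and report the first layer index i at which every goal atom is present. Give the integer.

1

F0 = init (9 atoms)
F1 = F0 ∪ {at(a), at(b), at(c), at(d), marked(f,a), marked(f,b), marked(f,d), near(a,a), near(b,b), near(c,c), near(d,d), near(f,f)}  (21 atoms)
goal ⊆ F1  ⇒  h_max = 1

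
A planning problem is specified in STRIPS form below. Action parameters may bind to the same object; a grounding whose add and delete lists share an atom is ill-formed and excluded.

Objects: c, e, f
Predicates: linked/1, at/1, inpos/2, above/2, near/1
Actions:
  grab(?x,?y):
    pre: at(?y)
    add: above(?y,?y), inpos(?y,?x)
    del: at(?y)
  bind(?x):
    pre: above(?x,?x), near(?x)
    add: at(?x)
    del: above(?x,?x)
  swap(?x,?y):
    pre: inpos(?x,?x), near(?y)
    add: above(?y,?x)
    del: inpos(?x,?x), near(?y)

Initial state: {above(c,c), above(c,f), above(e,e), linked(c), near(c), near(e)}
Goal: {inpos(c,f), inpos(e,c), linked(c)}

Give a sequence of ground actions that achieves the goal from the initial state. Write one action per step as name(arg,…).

bind(c); grab(f,c); bind(e); grab(c,e)

1. bind(c)  →  {above(c,f), above(e,e), at(c), linked(c), near(c), near(e)}
2. grab(f,c)  →  {above(c,c), above(c,f), above(e,e), inpos(c,f), linked(c), near(c), near(e)}
3. bind(e)  →  {above(c,c), above(c,f), at(e), inpos(c,f), linked(c), near(c), near(e)}
4. grab(c,e)  →  {above(c,c), above(c,f), above(e,e), inpos(c,f), inpos(e,c), linked(c), near(c), near(e)}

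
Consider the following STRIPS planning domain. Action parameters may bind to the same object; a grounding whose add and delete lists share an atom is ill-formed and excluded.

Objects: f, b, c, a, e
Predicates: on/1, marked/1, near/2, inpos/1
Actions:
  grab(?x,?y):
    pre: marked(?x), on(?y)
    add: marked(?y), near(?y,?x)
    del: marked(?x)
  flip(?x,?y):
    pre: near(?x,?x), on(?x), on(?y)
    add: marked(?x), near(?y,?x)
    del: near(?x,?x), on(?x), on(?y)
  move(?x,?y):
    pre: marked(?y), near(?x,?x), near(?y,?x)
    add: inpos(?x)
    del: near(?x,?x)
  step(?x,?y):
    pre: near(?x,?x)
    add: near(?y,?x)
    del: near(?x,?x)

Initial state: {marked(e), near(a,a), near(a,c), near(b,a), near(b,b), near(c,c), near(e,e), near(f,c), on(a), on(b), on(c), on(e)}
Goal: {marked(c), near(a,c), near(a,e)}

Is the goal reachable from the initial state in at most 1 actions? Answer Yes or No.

1. grab(e,c)  →  {marked(c), near(a,a), near(a,c), near(b,a), near(b,b), near(c,c), near(c,e), near(e,e), near(f,c), on(a), on(b), on(c), on(e)}
2. flip(e,a)  →  {marked(c), marked(e), near(a,a), near(a,c), near(a,e), near(b,a), near(b,b), near(c,c), near(c,e), near(f,c), on(b), on(c)}
optimal plan length = 2; 2 > 1

No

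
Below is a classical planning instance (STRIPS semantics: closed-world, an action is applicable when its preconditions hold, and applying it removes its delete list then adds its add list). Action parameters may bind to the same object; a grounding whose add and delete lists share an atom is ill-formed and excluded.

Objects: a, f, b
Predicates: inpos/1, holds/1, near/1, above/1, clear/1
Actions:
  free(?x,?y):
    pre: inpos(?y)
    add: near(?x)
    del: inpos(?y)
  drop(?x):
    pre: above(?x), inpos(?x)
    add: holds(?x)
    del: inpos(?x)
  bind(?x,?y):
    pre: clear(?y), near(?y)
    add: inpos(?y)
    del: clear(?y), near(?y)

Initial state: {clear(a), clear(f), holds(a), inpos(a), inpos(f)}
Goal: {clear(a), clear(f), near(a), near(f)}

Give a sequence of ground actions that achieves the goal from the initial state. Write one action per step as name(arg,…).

1. free(a,a)  →  {clear(a), clear(f), holds(a), inpos(f), near(a)}
2. free(f,f)  →  {clear(a), clear(f), holds(a), near(a), near(f)}

free(a,a); free(f,f)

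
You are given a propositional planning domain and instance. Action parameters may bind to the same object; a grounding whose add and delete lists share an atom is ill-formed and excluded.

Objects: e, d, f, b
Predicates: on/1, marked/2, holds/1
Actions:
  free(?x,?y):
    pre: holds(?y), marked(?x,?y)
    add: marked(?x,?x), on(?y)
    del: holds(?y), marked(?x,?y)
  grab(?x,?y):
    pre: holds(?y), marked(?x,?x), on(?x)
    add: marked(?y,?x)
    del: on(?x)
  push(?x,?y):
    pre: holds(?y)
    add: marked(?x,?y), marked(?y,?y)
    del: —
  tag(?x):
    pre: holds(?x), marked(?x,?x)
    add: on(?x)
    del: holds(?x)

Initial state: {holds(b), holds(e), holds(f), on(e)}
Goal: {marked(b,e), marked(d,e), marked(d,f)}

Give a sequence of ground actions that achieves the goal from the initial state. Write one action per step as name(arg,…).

push(d,e); grab(e,b); push(d,f)

1. push(d,e)  →  {holds(b), holds(e), holds(f), marked(d,e), marked(e,e), on(e)}
2. grab(e,b)  →  {holds(b), holds(e), holds(f), marked(b,e), marked(d,e), marked(e,e)}
3. push(d,f)  →  {holds(b), holds(e), holds(f), marked(b,e), marked(d,e), marked(d,f), marked(e,e), marked(f,f)}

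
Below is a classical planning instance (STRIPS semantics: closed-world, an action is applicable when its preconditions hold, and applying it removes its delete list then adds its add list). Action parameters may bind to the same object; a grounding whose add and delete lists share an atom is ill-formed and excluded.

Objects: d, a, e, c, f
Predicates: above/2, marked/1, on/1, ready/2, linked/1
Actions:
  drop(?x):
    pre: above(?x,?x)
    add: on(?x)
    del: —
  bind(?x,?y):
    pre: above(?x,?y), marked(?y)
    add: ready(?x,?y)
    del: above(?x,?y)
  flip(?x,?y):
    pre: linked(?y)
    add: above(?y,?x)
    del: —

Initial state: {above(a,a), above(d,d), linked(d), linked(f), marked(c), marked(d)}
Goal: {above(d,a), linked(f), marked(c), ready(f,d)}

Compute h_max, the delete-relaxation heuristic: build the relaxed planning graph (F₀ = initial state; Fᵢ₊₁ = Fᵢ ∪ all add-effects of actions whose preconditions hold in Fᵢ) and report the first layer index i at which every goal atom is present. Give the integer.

2

F0 = init (6 atoms)
F1 = F0 ∪ {above(d,a), above(d,c), above(d,e), above(d,f), above(f,a), above(f,c), above(f,d), above(f,e), above(f,f), on(a), on(d), ready(d,d)}  (18 atoms)
F2 = F1 ∪ {on(f), ready(d,c), ready(f,c), ready(f,d)}  (22 atoms)
goal ⊆ F2  ⇒  h_max = 2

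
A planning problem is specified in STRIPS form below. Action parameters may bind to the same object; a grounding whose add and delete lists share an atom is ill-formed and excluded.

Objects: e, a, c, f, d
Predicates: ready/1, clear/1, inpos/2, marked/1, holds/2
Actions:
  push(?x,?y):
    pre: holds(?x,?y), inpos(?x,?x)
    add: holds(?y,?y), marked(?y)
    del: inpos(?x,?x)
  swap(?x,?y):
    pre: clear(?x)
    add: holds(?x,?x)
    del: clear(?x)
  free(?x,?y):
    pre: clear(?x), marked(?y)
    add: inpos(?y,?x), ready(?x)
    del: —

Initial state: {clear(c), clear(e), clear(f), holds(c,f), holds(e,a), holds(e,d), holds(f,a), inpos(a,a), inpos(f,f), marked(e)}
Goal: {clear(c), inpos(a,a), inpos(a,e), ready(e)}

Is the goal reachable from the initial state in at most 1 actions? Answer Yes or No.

1. push(f,a)  →  {clear(c), clear(e), clear(f), holds(a,a), holds(c,f), holds(e,a), holds(e,d), holds(f,a), inpos(a,a), marked(a), marked(e)}
2. free(e,a)  →  {clear(c), clear(e), clear(f), holds(a,a), holds(c,f), holds(e,a), holds(e,d), holds(f,a), inpos(a,a), inpos(a,e), marked(a), marked(e), ready(e)}
optimal plan length = 2; 2 > 1

No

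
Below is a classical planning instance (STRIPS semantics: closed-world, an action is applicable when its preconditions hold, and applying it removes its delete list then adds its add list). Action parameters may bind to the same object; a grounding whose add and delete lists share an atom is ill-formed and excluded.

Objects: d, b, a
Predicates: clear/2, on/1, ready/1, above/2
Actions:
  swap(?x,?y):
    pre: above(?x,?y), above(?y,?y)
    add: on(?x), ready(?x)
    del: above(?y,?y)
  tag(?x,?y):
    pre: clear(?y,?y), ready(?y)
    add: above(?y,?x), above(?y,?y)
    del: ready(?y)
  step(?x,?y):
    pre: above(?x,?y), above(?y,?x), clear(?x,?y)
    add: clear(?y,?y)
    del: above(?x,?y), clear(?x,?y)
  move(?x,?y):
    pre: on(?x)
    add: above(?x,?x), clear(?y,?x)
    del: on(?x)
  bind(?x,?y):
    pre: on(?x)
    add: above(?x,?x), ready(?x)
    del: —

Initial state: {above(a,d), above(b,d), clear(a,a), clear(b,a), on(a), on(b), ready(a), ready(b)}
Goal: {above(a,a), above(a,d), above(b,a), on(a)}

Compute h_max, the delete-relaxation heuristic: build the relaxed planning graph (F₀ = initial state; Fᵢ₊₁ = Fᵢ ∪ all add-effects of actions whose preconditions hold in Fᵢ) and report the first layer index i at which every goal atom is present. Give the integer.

F0 = init (8 atoms)
F1 = F0 ∪ {above(a,a), above(a,b), above(b,b), clear(a,b), clear(b,b), clear(d,a), clear(d,b)}  (15 atoms)
F2 = F1 ∪ {above(b,a)}  (16 atoms)
goal ⊆ F2  ⇒  h_max = 2

2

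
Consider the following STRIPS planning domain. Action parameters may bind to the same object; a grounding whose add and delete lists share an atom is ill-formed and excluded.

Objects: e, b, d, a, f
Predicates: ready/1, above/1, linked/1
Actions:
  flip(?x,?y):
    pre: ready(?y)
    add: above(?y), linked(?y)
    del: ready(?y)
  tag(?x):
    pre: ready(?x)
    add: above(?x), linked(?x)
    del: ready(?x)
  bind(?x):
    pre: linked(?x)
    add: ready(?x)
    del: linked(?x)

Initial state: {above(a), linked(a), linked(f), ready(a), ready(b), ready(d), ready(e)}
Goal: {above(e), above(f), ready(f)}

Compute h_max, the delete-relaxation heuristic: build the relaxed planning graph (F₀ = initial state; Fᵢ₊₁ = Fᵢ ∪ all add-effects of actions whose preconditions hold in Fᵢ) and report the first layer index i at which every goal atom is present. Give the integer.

F0 = init (7 atoms)
F1 = F0 ∪ {above(b), above(d), above(e), linked(b), linked(d), linked(e), ready(f)}  (14 atoms)
F2 = F1 ∪ {above(f)}  (15 atoms)
goal ⊆ F2  ⇒  h_max = 2

2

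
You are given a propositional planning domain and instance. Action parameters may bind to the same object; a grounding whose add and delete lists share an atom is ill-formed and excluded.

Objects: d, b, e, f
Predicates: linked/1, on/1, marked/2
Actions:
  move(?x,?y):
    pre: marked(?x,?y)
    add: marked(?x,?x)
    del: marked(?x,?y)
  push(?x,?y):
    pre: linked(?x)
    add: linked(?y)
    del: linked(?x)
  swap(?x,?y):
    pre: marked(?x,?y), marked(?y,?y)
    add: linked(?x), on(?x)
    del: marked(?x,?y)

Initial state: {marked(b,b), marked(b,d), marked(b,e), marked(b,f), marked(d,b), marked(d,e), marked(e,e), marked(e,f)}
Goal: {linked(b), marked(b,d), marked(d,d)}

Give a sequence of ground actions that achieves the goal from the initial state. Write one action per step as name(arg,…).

1. move(d,b)  →  {marked(b,b), marked(b,d), marked(b,e), marked(b,f), marked(d,d), marked(d,e), marked(e,e), marked(e,f)}
2. swap(b,b)  →  {linked(b), marked(b,d), marked(b,e), marked(b,f), marked(d,d), marked(d,e), marked(e,e), marked(e,f), on(b)}

move(d,b); swap(b,b)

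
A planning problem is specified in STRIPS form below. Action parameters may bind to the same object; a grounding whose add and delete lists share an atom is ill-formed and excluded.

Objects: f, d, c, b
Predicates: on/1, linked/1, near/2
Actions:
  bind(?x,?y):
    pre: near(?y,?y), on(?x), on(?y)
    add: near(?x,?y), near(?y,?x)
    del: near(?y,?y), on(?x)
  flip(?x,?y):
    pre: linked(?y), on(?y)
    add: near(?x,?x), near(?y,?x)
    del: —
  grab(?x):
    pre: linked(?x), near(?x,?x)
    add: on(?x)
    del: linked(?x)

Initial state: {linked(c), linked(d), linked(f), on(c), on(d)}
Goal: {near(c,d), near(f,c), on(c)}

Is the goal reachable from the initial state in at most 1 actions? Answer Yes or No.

No

1. flip(f,d)  →  {linked(c), linked(d), linked(f), near(d,f), near(f,f), on(c), on(d)}
2. flip(d,c)  →  {linked(c), linked(d), linked(f), near(c,d), near(d,d), near(d,f), near(f,f), on(c), on(d)}
3. flip(c,d)  →  {linked(c), linked(d), linked(f), near(c,c), near(c,d), near(d,c), near(d,d), near(d,f), near(f,f), on(c), on(d)}
4. grab(f)  →  {linked(c), linked(d), near(c,c), near(c,d), near(d,c), near(d,d), near(d,f), near(f,f), on(c), on(d), on(f)}
5. bind(f,c)  →  {linked(c), linked(d), near(c,d), near(c,f), near(d,c), near(d,d), near(d,f), near(f,c), near(f,f), on(c), on(d)}
optimal plan length = 5; 5 > 1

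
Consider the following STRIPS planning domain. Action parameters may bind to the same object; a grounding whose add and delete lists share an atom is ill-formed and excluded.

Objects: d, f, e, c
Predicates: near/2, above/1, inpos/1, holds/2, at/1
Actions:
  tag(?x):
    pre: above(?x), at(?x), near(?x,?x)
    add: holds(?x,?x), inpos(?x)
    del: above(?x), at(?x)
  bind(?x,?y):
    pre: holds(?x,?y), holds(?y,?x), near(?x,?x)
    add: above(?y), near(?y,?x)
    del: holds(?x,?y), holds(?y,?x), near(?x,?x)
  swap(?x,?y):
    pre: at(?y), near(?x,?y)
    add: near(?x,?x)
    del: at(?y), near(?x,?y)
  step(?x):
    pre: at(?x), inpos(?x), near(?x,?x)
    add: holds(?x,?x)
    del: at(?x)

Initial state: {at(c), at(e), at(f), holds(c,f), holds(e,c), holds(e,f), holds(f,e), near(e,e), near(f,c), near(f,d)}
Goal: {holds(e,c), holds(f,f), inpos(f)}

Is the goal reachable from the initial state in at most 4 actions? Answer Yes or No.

Yes

1. bind(e,f)  →  {above(f), at(c), at(e), at(f), holds(c,f), holds(e,c), near(f,c), near(f,d), near(f,e)}
2. swap(f,e)  →  {above(f), at(c), at(f), holds(c,f), holds(e,c), near(f,c), near(f,d), near(f,f)}
3. tag(f)  →  {at(c), holds(c,f), holds(e,c), holds(f,f), inpos(f), near(f,c), near(f,d), near(f,f)}
optimal plan length = 3; 3 ≤ 4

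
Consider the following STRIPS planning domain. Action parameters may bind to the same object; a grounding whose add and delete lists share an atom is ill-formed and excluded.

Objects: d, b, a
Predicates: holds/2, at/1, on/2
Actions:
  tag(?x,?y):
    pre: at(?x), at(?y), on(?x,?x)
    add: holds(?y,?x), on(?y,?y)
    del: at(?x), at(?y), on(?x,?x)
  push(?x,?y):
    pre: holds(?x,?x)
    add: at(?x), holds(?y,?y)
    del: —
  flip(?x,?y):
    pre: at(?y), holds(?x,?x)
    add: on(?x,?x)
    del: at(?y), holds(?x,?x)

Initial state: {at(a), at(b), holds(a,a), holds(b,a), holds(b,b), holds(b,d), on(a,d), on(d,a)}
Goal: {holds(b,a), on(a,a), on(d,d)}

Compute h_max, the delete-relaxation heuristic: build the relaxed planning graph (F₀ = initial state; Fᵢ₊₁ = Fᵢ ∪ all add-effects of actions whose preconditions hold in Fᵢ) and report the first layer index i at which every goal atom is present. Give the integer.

F0 = init (8 atoms)
F1 = F0 ∪ {holds(d,d), on(a,a), on(b,b)}  (11 atoms)
F2 = F1 ∪ {at(d), holds(a,b), on(d,d)}  (14 atoms)
goal ⊆ F2  ⇒  h_max = 2

2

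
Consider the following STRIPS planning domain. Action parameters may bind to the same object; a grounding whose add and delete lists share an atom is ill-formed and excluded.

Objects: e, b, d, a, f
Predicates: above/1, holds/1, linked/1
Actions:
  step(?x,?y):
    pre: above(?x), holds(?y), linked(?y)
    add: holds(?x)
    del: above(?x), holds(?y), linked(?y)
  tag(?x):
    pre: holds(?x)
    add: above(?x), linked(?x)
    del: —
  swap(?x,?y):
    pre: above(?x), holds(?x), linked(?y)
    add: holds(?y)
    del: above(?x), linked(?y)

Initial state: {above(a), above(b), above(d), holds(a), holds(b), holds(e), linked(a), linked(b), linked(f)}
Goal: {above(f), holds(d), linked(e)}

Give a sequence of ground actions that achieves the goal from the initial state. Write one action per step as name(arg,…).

step(d,b); tag(e); swap(e,f); tag(f)

1. step(d,b)  →  {above(a), above(b), holds(a), holds(d), holds(e), linked(a), linked(f)}
2. tag(e)  →  {above(a), above(b), above(e), holds(a), holds(d), holds(e), linked(a), linked(e), linked(f)}
3. swap(e,f)  →  {above(a), above(b), holds(a), holds(d), holds(e), holds(f), linked(a), linked(e)}
4. tag(f)  →  {above(a), above(b), above(f), holds(a), holds(d), holds(e), holds(f), linked(a), linked(e), linked(f)}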